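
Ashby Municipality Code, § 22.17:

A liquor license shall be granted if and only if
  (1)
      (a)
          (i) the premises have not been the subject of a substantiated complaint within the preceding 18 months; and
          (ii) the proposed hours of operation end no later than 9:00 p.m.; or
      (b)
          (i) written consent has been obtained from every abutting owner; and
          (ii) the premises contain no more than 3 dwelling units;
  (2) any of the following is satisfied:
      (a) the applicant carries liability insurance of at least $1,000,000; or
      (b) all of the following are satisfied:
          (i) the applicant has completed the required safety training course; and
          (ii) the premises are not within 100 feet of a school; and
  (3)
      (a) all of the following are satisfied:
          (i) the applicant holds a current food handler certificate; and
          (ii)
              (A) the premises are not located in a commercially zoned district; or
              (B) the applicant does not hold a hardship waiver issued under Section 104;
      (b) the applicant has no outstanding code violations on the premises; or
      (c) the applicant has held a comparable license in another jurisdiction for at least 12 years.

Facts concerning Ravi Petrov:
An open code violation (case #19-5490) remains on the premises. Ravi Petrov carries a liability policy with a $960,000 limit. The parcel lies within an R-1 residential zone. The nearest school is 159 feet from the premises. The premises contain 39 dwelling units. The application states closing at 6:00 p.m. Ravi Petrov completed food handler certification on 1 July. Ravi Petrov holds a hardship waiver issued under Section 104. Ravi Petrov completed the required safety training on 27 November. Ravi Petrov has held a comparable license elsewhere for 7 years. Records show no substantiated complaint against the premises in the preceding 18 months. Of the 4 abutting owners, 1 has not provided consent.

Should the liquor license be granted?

Yes — granted.

(i) no complaint in 18 mo. — met.
(ii) closes by 9 p.m. — satisfied.
(a): T AND T → true.
(i) all abutters consent — not satisfied.
(ii) ≤ 3 units — not met.
(b): F AND F → false.
(1): T OR F → true.
(a) insurance ≥ $1,000,000 — not met.
(i) safety training — met.
(ii) ≥100 ft from school — satisfied.
So (b) is satisfied (T AND T).
(2) = F OR T = true.
(i) food handler cert. — holds.
(A) not (commercially zoned) — satisfied.
(B) not (hardship waiver) — not satisfied.
(ii) = T OR F = true.
(a): T AND T → true.
(b) no code violations — not satisfied.
(c) prior license ≥ 12 yr — not met.
(3): T OR F OR F → true.
Overall: T AND T AND T → true.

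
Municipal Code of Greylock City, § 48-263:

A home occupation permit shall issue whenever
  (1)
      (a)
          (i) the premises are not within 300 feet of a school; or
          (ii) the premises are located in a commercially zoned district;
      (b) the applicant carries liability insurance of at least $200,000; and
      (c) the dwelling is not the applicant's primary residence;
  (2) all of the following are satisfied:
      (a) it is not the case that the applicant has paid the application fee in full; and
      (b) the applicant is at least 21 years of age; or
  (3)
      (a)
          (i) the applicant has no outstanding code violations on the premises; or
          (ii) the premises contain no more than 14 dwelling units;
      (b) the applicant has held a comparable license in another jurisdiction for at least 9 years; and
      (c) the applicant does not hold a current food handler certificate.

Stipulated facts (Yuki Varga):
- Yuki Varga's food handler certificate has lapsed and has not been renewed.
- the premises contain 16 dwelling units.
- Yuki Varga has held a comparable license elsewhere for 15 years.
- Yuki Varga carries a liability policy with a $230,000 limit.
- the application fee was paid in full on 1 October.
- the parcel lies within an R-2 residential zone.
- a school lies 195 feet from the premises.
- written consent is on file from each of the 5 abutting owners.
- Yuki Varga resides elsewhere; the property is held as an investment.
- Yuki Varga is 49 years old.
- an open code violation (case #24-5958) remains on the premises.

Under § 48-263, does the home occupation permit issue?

(i) ≥300 ft from school — fails.
(ii) commercially zoned — not met.
(a) = F OR F = false.
(b) insurance ≥ $200,000 — met.
(c) not (primary residence) — holds.
(1) = F AND T AND T = false.
(a) not (fee paid) — not met.
(b) age ≥ 21 — met.
(2) = F AND T = false.
(i) no code violations — not satisfied.
(ii) ≤ 14 units — not met.
(a): F OR F → false.
(b) prior license ≥ 9 yr — holds.
(c) not (food handler cert.) — satisfied.
(3): F AND T AND T → false.
So Overall is not satisfied (F OR F OR F).

No — denied.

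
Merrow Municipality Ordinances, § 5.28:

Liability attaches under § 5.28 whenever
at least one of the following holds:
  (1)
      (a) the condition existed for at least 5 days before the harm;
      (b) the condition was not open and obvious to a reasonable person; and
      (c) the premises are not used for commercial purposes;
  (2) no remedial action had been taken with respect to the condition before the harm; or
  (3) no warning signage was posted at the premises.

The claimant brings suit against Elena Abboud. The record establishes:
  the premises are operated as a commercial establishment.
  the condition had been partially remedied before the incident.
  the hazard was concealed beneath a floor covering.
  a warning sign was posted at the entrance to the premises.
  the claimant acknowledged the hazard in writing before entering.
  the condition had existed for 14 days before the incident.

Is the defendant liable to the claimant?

No — not liable.

(a) condition ≥5 days old — satisfied.
(b) not open/obvious — holds.
(c) not (commercial use) — fails.
So (1) is not satisfied (T AND T AND F).
(2) no remedial action — fails.
(3) no signage posted — fails.
Overall = F OR F OR F = false.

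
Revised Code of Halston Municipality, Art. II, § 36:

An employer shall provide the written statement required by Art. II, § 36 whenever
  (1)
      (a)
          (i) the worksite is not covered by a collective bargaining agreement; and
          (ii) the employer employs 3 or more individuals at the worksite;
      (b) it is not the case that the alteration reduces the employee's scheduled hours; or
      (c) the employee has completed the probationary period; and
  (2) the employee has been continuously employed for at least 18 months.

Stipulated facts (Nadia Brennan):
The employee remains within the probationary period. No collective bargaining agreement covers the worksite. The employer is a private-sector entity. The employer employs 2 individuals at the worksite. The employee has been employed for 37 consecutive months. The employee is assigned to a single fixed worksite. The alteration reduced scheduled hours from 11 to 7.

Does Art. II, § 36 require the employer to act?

(i) no CBA — satisfied.
(ii) ≥ 3 at site — not met.
So (a) is not satisfied (T AND F).
(b) not (hours reduced) — fails.
(c) past probation — fails.
(1) = F OR F OR F = false.
(2) tenure ≥ 18 mo. — satisfied.
Overall = F AND T = false.

No — not required.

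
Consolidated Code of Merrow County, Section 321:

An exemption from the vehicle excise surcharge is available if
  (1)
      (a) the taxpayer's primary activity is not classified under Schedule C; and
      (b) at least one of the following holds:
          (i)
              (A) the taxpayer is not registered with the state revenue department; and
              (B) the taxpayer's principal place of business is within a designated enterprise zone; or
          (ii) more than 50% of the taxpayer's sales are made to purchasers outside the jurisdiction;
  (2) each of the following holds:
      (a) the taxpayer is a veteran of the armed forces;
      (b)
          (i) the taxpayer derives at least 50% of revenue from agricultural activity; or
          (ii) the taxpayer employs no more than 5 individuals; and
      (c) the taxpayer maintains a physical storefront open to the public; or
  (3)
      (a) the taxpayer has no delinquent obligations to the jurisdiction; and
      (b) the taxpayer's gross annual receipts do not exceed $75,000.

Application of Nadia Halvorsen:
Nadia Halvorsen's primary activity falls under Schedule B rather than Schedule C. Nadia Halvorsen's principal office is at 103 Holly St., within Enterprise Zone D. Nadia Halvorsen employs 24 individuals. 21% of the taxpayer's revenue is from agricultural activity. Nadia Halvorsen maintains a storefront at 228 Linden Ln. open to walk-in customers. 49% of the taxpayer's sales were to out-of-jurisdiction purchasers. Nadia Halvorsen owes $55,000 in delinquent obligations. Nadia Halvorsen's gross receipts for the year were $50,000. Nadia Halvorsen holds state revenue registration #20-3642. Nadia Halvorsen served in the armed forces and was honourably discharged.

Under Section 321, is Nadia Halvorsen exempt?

(a) not (Schedule C activity) — met.
(A) not (state-registered) — fails.
(B) in enterprise zone — holds.
(i) = F AND T = false.
(ii) >50% out-of-jur. sales — not satisfied.
So (b) is not satisfied (F OR F).
(1): T AND F → false.
(a) veteran — satisfied.
(i) ≥50% agricultural — fails.
(ii) ≤ 5 employees — not met.
(b): F OR F → false.
(c) has storefront — satisfied.
(2): T AND F AND T → false.
(a) no delinquency — fails.
(b) receipts ≤ $75,000 — met.
(3) = F AND T = false.
Overall: F OR F OR F → false.

No — not exempt.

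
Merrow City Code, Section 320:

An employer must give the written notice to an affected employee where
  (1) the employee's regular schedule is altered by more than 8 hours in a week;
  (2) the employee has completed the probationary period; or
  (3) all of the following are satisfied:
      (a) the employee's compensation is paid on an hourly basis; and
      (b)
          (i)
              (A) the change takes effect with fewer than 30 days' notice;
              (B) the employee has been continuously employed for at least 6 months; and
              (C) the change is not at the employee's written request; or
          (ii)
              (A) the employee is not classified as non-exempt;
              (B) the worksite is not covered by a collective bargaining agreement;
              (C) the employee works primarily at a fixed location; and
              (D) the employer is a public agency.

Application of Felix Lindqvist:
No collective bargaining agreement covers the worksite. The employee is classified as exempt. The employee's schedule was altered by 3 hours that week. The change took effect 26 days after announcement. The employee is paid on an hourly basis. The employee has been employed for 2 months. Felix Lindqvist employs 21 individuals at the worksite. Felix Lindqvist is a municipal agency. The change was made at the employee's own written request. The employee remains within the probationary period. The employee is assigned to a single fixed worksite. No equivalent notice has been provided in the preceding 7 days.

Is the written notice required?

Yes — required.

(1) schedule shift > 8h — not satisfied.
(2) past probation — fails.
(a) hourly-paid — holds.
(A) < 30 days' notice — satisfied.
(B) tenure ≥ 6 mo. — fails.
(C) not employee-requested — fails.
So (i) is not satisfied (T AND F AND F).
(A) not (non-exempt) — satisfied.
(B) no CBA — satisfied.
(C) fixed location — met.
(D) public agency — holds.
(ii) = T AND T AND T AND T = true.
(b): F OR T → true.
So (3) is satisfied (T AND T).
Overall: F OR F OR T → true.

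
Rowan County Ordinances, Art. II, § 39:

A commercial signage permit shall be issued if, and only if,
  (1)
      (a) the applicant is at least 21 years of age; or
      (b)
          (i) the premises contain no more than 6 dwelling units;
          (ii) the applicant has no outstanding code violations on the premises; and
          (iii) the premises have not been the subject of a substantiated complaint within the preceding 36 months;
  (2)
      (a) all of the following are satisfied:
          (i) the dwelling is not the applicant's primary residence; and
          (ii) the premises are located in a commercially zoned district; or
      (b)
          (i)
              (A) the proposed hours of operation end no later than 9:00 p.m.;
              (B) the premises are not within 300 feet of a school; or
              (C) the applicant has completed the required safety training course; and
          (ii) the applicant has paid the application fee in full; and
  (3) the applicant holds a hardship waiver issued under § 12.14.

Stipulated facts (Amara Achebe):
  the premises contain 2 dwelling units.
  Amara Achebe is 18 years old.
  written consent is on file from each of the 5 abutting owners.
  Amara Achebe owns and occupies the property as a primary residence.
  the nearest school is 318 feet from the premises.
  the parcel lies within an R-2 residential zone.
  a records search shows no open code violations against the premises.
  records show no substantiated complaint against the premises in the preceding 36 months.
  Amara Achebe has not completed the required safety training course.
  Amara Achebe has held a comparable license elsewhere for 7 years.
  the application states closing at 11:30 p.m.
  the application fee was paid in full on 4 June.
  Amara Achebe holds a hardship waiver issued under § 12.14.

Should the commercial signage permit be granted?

(a) age ≥ 21 — fails.
(i) ≤ 6 units — holds.
(ii) no code violations — satisfied.
(iii) no complaint in 36 mo. — holds.
(b): T AND T AND T → true.
(1): F OR T → true.
(i) not (primary residence) — fails.
(ii) commercially zoned — not satisfied.
So (a) is not satisfied (F AND F).
(A) closes by 9 p.m. — not met.
(B) ≥300 ft from school — met.
(C) safety training — fails.
So (i) is satisfied (F OR T OR F).
(ii) fee paid — satisfied.
(b): T AND T → true.
So (2) is satisfied (F OR T).
(3) hardship waiver — satisfied.
Overall: T AND T AND T → true.

Yes — granted.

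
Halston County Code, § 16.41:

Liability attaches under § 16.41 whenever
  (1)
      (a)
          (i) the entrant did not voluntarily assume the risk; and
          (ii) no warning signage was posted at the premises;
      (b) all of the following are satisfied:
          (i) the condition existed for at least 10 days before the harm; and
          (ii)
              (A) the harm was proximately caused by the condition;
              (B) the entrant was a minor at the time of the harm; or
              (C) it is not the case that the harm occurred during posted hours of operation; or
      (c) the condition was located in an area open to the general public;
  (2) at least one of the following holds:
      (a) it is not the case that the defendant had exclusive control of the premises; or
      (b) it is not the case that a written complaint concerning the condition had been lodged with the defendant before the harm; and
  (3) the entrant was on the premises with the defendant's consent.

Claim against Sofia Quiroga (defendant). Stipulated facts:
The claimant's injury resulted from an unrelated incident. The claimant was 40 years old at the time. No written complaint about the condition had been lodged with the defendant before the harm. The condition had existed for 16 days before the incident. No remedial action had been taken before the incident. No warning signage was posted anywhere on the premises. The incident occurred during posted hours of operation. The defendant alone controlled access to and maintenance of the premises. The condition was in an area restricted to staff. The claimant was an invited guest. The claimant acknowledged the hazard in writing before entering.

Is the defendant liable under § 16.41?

No — not liable.

(i) no assumed risk — not satisfied.
(ii) no signage posted — met.
So (a) is not satisfied (F AND T).
(i) condition ≥10 days old — met.
(A) proximate cause — fails.
(B) entrant a minor — not met.
(C) not (during posted hours) — fails.
(ii) = F OR F OR F = false.
(b): T AND F → false.
(c) public area — not satisfied.
(1): F OR F OR F → false.
(a) not (exclusive control) — not satisfied.
(b) not (complaint lodged) — satisfied.
So (2) is satisfied (F OR T).
(3) consent to enter — met.
So Overall is not satisfied (F AND T AND T).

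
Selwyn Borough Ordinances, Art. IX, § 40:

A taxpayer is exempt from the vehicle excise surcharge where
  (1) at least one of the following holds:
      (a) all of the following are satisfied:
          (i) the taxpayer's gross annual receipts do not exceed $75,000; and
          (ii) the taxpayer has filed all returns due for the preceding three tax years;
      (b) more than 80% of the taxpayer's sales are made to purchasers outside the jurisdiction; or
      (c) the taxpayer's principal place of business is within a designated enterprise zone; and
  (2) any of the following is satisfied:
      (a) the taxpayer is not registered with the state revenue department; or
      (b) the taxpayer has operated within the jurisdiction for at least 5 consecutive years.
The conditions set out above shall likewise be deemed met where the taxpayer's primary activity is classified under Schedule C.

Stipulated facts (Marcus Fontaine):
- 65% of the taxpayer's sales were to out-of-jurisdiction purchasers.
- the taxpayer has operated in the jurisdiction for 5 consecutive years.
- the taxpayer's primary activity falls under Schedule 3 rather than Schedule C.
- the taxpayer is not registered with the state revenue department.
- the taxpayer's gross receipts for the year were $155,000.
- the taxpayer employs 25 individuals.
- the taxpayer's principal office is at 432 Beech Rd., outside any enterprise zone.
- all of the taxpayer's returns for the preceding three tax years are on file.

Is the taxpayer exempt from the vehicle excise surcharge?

(i) receipts ≤ $75,000 — fails.
(ii) returns current — holds.
(a) = F AND T = false.
(b) >80% out-of-jur. sales — not met.
(c) in enterprise zone — not satisfied.
(1) = F OR F OR F = false.
(a) not (state-registered) — satisfied.
(b) ≥ 5 yrs in jurisdiction — holds.
(2): T OR T → true.
So Overall is not satisfied (F AND T).
Exception (Schedule C activity) — not satisfied.
Result: main false OR exception false → false.

No — not exempt.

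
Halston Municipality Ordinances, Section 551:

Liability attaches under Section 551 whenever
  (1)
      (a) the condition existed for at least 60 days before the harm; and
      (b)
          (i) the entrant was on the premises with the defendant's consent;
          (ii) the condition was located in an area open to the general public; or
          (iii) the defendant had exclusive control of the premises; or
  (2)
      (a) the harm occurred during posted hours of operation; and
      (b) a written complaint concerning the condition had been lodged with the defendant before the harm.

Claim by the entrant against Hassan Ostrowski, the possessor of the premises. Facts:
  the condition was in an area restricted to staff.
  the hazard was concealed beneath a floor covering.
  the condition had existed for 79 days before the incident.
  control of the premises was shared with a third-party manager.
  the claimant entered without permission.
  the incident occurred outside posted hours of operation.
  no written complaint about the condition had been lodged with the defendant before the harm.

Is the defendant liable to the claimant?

No — not liable.

(a) condition ≥60 days old — holds.
(i) consent to enter — fails.
(ii) public area — not met.
(iii) exclusive control — not met.
(b): F OR F OR F → false.
(1): T AND F → false.
(a) during posted hours — fails.
(b) complaint lodged — not satisfied.
(2) = F AND F = false.
Overall: F OR F → false.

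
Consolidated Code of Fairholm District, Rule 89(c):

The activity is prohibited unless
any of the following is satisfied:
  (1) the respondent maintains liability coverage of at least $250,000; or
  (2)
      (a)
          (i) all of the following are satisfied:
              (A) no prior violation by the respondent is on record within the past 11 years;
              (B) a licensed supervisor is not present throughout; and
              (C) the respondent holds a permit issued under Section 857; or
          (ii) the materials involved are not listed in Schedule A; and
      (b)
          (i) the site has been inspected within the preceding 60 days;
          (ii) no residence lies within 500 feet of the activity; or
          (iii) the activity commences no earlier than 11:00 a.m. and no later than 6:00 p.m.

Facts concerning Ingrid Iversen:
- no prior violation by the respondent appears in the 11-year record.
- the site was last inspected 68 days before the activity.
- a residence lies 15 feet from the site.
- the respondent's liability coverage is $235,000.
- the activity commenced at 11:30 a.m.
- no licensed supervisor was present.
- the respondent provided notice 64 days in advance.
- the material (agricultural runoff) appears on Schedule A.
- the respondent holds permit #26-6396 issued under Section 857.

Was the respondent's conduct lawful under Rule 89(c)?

(1) coverage ≥ $250,000 — not satisfied.
(A) no prior violation — satisfied.
(B) not (supervisor present) — met.
(C) holds permit — satisfied.
So (i) is satisfied (T AND T AND T).
(ii) not (Schedule A material) — not satisfied.
(a) = T OR F = true.
(i) site inspected — not satisfied.
(ii) no residence in 500 ft — not met.
(iii) start within hours — satisfied.
(b) = F OR F OR T = true.
(2): T AND T → true.
So Overall is satisfied (F OR T).

Yes — lawful.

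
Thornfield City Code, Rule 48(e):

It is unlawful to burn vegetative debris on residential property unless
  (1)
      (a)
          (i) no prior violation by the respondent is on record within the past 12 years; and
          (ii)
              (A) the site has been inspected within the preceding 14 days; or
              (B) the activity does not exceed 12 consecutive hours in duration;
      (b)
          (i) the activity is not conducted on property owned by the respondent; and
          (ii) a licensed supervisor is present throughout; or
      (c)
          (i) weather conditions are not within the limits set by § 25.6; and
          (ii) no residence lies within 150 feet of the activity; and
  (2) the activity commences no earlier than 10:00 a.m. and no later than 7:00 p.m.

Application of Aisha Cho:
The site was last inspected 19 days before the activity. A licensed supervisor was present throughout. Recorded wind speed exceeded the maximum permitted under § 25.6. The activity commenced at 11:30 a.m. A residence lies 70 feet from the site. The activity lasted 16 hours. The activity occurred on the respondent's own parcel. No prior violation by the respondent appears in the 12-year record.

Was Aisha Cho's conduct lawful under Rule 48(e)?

No — unlawful.

(i) no prior violation — met.
(A) site inspected — not satisfied.
(B) ≤ 12 hrs duration — not met.
So (ii) is not satisfied (F OR F).
So (a) is not satisfied (T AND F).
(i) not (own property) — not satisfied.
(ii) supervisor present — satisfied.
So (b) is not satisfied (F AND T).
(i) not (weather ok) — met.
(ii) no residence in 150 ft — not met.
(c): T AND F → false.
(1) = F OR F OR F = false.
(2) start within hours — holds.
So Overall is not satisfied (F AND T).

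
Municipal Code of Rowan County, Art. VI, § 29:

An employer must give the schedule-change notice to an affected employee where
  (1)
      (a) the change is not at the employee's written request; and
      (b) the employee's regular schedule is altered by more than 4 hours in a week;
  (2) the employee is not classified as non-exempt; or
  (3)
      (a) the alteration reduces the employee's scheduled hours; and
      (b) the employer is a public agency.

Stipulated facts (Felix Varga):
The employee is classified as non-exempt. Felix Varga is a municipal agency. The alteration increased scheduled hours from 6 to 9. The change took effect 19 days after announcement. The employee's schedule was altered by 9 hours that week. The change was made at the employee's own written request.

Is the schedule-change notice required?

(a) not employee-requested — not satisfied.
(b) schedule shift > 4h — satisfied.
(1): F AND T → false.
(2) not (non-exempt) — not met.
(a) hours reduced — not met.
(b) public agency — met.
So (3) is not satisfied (F AND T).
Overall: F OR F OR F → false.

No — not required.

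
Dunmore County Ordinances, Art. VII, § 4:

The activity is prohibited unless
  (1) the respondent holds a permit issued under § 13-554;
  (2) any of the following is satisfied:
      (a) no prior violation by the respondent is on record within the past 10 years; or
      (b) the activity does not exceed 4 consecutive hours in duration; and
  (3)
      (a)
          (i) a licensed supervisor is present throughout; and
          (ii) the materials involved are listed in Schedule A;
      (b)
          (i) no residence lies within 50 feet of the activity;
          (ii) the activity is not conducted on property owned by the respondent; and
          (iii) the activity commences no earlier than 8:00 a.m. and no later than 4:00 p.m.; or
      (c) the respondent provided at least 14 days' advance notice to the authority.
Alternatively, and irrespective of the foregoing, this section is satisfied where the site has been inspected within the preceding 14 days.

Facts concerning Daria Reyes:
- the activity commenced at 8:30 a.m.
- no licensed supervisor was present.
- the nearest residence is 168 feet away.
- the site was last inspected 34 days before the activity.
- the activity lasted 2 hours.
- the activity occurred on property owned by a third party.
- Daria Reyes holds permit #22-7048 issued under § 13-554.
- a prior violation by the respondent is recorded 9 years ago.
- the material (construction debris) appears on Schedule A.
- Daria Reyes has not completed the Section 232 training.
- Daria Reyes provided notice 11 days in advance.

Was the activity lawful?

Yes — lawful.

(1) holds permit — holds.
(a) no prior violation — not satisfied.
(b) ≤ 4 hrs duration — holds.
(2): F OR T → true.
(i) supervisor present — fails.
(ii) Schedule A material — satisfied.
So (a) is not satisfied (F AND T).
(i) no residence in 50 ft — holds.
(ii) not (own property) — holds.
(iii) start within hours — met.
So (b) is satisfied (T AND T AND T).
(c) ≥14 days' notice — not satisfied.
(3): F OR T OR F → true.
So Overall is satisfied (T AND T AND T).
Exception (site inspected) — not satisfied.
Result: main true OR exception false → true.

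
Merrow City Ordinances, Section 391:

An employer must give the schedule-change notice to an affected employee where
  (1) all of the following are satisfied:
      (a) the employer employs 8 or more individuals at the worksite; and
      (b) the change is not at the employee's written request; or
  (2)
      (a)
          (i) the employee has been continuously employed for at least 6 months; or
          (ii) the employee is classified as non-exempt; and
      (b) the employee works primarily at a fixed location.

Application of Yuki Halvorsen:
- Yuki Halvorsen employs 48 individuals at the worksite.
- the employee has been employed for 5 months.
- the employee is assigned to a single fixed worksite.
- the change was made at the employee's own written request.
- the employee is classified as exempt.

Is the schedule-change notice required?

(a) ≥ 8 at site — met.
(b) not employee-requested — not met.
(1) = T AND F = false.
(i) tenure ≥ 6 mo. — fails.
(ii) non-exempt — fails.
(a): F OR F → false.
(b) fixed location — satisfied.
(2) = F AND T = false.
So Overall is not satisfied (F OR F).

No — not required.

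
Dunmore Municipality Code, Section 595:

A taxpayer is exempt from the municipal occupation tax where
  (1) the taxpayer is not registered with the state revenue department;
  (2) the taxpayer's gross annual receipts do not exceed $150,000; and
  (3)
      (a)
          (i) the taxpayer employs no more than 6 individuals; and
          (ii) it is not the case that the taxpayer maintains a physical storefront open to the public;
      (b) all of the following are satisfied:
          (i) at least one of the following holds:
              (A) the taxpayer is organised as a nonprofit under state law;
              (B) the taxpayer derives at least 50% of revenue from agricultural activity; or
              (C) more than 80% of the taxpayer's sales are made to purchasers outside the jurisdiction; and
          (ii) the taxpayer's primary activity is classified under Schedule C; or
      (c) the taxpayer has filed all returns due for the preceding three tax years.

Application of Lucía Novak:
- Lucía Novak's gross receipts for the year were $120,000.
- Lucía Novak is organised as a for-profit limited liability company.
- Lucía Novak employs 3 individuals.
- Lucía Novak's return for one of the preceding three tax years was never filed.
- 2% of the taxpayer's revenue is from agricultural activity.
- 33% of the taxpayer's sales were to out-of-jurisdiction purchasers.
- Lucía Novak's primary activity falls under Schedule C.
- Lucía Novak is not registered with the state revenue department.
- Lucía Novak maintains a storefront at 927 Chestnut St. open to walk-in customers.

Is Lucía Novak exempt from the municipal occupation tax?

(1) not (state-registered) — satisfied.
(2) receipts ≤ $150,000 — satisfied.
(i) ≤ 6 employees — holds.
(ii) not (has storefront) — fails.
(a) = T AND F = false.
(A) nonprofit — not satisfied.
(B) ≥50% agricultural — fails.
(C) >80% out-of-jur. sales — not satisfied.
(i): F OR F OR F → false.
(ii) Schedule C activity — met.
(b): F AND T → false.
(c) returns current — not met.
(3): F OR F OR F → false.
So Overall is not satisfied (T AND T AND F).

No — not exempt.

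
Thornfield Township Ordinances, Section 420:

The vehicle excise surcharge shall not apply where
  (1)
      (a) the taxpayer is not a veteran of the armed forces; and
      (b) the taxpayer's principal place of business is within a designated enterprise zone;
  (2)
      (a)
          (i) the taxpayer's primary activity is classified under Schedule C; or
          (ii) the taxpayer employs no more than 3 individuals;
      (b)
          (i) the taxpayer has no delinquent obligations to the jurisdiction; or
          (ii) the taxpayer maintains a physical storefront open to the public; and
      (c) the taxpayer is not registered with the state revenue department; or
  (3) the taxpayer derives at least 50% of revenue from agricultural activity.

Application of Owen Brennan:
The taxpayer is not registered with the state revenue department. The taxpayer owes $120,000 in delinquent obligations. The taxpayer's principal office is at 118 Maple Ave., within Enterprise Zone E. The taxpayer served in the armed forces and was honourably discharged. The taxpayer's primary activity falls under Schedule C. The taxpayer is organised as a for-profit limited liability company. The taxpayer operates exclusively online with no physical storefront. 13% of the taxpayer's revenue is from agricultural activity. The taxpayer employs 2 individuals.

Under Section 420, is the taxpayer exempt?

(a) not (veteran) — not satisfied.
(b) in enterprise zone — satisfied.
(1) = F AND T = false.
(i) Schedule C activity — satisfied.
(ii) ≤ 3 employees — met.
(a): T OR T → true.
(i) no delinquency — not met.
(ii) has storefront — fails.
So (b) is not satisfied (F OR F).
(c) not (state-registered) — met.
(2): T AND F AND T → false.
(3) ≥50% agricultural — not met.
Overall = F OR F OR F = false.

No — not exempt.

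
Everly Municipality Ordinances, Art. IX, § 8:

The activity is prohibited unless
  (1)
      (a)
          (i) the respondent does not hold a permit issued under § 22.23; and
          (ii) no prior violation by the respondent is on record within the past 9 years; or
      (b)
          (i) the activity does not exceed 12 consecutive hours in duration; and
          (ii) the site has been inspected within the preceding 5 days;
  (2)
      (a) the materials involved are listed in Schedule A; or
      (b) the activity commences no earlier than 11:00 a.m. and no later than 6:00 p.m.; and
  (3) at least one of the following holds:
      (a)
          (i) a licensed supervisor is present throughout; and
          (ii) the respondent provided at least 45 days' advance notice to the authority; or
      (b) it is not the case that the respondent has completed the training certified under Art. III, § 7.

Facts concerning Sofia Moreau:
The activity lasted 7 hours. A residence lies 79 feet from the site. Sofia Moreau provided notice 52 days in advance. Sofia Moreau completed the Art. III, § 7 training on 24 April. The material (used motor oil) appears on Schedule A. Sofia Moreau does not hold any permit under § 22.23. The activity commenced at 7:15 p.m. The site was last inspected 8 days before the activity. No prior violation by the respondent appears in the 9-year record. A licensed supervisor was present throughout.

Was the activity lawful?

(i) not (holds permit) — holds.
(ii) no prior violation — satisfied.
(a): T AND T → true.
(i) ≤ 12 hrs duration — holds.
(ii) site inspected — not satisfied.
(b) = T AND F = false.
(1) = T OR F = true.
(a) Schedule A material — satisfied.
(b) start within hours — not satisfied.
(2) = T OR F = true.
(i) supervisor present — holds.
(ii) ≥45 days' notice — holds.
So (a) is satisfied (T AND T).
(b) not (training certified) — fails.
So (3) is satisfied (T OR F).
Overall = T AND T AND T = true.

Yes — lawful.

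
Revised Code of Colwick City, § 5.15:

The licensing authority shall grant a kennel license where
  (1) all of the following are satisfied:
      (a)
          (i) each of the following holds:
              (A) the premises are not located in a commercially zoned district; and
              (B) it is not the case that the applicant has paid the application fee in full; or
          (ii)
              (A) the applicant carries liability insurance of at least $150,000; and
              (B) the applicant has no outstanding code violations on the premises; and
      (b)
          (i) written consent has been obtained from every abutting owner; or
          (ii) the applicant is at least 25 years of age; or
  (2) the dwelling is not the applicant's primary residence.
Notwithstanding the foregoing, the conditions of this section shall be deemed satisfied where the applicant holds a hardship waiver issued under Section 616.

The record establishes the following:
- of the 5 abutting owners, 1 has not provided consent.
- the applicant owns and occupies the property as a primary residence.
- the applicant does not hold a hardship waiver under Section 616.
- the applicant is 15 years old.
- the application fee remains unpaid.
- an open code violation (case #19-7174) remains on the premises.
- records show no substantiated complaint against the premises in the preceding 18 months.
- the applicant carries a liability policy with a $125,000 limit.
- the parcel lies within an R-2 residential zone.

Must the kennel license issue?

No — denied.

(A) not (commercially zoned) — holds.
(B) not (fee paid) — satisfied.
(i): T AND T → true.
(A) insurance ≥ $150,000 — not satisfied.
(B) no code violations — fails.
(ii) = F AND F = false.
(a): T OR F → true.
(i) all abutters consent — not satisfied.
(ii) age ≥ 25 — not satisfied.
(b): F OR F → false.
(1) = T AND F = false.
(2) not (primary residence) — fails.
Overall = F OR F = false.
Exception (hardship waiver) — not satisfied.
Result: main false OR exception false → false.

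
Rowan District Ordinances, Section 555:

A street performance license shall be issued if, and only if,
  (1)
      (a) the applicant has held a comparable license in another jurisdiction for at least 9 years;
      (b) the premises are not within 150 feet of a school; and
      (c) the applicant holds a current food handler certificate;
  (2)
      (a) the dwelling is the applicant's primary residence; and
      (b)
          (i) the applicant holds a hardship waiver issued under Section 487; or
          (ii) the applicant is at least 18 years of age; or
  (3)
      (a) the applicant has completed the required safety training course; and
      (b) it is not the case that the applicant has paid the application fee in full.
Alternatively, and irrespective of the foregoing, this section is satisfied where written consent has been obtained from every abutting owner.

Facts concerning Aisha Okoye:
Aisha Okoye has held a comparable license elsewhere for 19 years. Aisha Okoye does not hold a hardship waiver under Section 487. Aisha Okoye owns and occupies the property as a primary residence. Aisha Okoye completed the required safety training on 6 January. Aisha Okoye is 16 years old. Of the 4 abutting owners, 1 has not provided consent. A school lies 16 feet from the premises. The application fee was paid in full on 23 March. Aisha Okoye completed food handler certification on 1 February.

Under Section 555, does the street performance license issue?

No — denied.

(a) prior license ≥ 9 yr — met.
(b) ≥150 ft from school — not met.
(c) food handler cert. — holds.
(1) = T AND F AND T = false.
(a) primary residence — holds.
(i) hardship waiver — not satisfied.
(ii) age ≥ 18 — fails.
(b) = F OR F = false.
(2) = T AND F = false.
(a) safety training — satisfied.
(b) not (fee paid) — not met.
So (3) is not satisfied (T AND F).
So Overall is not satisfied (F OR F OR F).
Exception (all abutters consent) — not satisfied.
Result: main false OR exception false → false.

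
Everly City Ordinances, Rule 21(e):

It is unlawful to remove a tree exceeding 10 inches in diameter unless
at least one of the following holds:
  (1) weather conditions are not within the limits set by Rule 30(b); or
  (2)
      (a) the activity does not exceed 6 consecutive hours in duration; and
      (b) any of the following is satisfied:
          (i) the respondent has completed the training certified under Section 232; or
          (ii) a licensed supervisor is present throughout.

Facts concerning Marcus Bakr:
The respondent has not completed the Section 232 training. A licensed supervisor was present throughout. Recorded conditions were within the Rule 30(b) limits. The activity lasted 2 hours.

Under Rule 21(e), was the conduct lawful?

Yes — lawful.

(1) not (weather ok) — not met.
(a) ≤ 6 hrs duration — met.
(i) training certified — not satisfied.
(ii) supervisor present — met.
(b): F OR T → true.
So (2) is satisfied (T AND T).
Overall: F OR T → true.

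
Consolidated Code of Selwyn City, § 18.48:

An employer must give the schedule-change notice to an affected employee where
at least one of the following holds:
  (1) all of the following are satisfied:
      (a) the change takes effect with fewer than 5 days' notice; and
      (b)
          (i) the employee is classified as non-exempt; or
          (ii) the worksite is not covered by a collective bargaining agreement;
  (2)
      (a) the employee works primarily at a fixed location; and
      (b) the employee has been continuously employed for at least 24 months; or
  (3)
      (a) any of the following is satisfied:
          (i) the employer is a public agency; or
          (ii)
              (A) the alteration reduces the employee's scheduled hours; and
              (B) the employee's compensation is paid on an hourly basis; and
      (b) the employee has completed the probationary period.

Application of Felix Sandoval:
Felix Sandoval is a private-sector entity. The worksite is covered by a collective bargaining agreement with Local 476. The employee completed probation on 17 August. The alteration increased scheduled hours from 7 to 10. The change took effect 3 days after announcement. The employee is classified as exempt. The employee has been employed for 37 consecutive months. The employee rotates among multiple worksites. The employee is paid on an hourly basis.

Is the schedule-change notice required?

(a) < 5 days' notice — met.
(i) non-exempt — fails.
(ii) no CBA — not met.
So (b) is not satisfied (F OR F).
(1) = T AND F = false.
(a) fixed location — fails.
(b) tenure ≥ 24 mo. — satisfied.
So (2) is not satisfied (F AND T).
(i) public agency — fails.
(A) hours reduced — fails.
(B) hourly-paid — satisfied.
(ii) = F AND T = false.
(a): F OR F → false.
(b) past probation — holds.
So (3) is not satisfied (F AND T).
Overall = F OR F OR F = false.

No — not required.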